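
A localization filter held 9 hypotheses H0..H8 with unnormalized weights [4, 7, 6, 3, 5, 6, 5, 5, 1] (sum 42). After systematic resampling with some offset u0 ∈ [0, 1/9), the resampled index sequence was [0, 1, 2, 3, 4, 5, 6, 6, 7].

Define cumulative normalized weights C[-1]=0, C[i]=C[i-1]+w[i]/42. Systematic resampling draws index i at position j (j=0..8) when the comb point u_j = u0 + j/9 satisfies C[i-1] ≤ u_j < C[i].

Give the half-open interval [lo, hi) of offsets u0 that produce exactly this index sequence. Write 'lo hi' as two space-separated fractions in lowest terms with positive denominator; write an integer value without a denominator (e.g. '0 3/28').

1/14 5/63

C = [2/21, 11/42, 17/42, 10/21, 25/42, 31/42, 6/7, 41/42, 1]
j=0 picked index 0: u0 ∈ [0, 2/21)
j=1 picked index 1: u0 ∈ [-1/63, 19/126)
j=2 picked index 2: u0 ∈ [5/126, 23/126)
j=3 picked index 3: u0 ∈ [1/14, 1/7)
j=4 picked index 4: u0 ∈ [2/63, 19/126)
j=5 picked index 5: u0 ∈ [5/126, 23/126)
j=6 picked index 6: u0 ∈ [1/14, 4/21)
j=7 picked index 6: u0 ∈ [-5/126, 5/63)
j=8 picked index 7: u0 ∈ [-2/63, 11/126)
intersection: [1/14, 5/63)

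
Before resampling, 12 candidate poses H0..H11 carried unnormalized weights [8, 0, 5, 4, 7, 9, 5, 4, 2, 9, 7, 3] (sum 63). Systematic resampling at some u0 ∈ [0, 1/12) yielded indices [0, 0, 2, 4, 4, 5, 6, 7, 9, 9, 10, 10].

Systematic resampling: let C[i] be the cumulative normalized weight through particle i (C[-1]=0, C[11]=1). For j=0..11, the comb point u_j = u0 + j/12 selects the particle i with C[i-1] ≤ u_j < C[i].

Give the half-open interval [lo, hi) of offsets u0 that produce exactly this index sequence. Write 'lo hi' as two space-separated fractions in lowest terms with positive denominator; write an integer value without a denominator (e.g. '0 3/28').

C = [8/63, 8/63, 13/63, 17/63, 8/21, 11/21, 38/63, 2/3, 44/63, 53/63, 20/21, 1]
j=0 picked index 0: u0 ∈ [0, 8/63)
j=1 picked index 0: u0 ∈ [-1/12, 11/252)
j=2 picked index 2: u0 ∈ [-5/126, 5/126)
j=3 picked index 4: u0 ∈ [5/252, 11/84)
j=4 picked index 4: u0 ∈ [-4/63, 1/21)
j=5 picked index 5: u0 ∈ [-1/28, 3/28)
j=6 picked index 6: u0 ∈ [1/42, 13/126)
j=7 picked index 7: u0 ∈ [5/252, 1/12)
j=8 picked index 9: u0 ∈ [2/63, 11/63)
j=9 picked index 9: u0 ∈ [-13/252, 23/252)
j=10 picked index 10: u0 ∈ [1/126, 5/42)
j=11 picked index 10: u0 ∈ [-19/252, 1/28)
intersection: [2/63, 1/28)

2/63 1/28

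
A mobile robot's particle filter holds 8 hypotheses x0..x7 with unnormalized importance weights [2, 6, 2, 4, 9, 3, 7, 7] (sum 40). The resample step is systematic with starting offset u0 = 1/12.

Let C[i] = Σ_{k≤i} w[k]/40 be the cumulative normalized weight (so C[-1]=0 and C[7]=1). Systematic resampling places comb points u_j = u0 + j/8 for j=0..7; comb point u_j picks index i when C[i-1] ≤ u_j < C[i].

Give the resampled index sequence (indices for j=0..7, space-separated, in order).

C = [1/20, 1/5, 1/4, 7/20, 23/40, 13/20, 33/40, 1]
j=0: u_0=1/12 ∈ [1/20, 1/5) → index 1
j=1: u_1=5/24 ∈ [1/5, 1/4) → index 2
j=2: u_2=1/3 ∈ [1/4, 7/20) → index 3
j=3: u_3=11/24 ∈ [7/20, 23/40) → index 4
j=4: u_4=7/12 ∈ [23/40, 13/20) → index 5
j=5: u_5=17/24 ∈ [13/20, 33/40) → index 6
j=6: u_6=5/6 ∈ [33/40, 1) → index 7
j=7: u_7=23/24 ∈ [33/40, 1) → index 7

1 2 3 4 5 6 7 7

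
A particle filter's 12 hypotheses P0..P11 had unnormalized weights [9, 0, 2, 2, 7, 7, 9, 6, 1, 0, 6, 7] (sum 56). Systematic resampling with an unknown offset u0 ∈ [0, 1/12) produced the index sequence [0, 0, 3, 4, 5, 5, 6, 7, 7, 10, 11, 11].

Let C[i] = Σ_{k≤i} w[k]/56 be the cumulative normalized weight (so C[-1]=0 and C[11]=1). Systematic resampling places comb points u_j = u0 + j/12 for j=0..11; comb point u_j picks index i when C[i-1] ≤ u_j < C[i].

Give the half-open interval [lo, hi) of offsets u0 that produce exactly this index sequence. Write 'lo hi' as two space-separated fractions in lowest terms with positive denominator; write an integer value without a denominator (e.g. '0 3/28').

5/84 11/168

C = [9/56, 9/56, 11/56, 13/56, 5/14, 27/56, 9/14, 3/4, 43/56, 43/56, 7/8, 1]
j=0 picked index 0: u0 ∈ [0, 9/56)
j=1 picked index 0: u0 ∈ [-1/12, 13/168)
j=2 picked index 3: u0 ∈ [5/168, 11/168)
j=3 picked index 4: u0 ∈ [-1/56, 3/28)
j=4 picked index 5: u0 ∈ [1/42, 25/168)
j=5 picked index 5: u0 ∈ [-5/84, 11/168)
j=6 picked index 6: u0 ∈ [-1/56, 1/7)
j=7 picked index 7: u0 ∈ [5/84, 1/6)
j=8 picked index 7: u0 ∈ [-1/42, 1/12)
j=9 picked index 10: u0 ∈ [1/56, 1/8)
j=10 picked index 11: u0 ∈ [1/24, 1/6)
j=11 picked index 11: u0 ∈ [-1/24, 1/12)
intersection: [5/84, 11/168)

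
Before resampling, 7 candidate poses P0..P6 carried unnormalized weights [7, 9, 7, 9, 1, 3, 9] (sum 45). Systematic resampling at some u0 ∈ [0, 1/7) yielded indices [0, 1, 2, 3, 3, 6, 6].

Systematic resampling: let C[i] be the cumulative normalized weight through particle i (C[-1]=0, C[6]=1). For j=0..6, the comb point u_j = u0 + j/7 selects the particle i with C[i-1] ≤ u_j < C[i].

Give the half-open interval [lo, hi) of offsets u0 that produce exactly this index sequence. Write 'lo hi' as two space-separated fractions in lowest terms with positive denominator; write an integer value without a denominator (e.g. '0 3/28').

C = [7/45, 16/45, 23/45, 32/45, 11/15, 4/5, 1]
j=0 picked index 0: u0 ∈ [0, 7/45)
j=1 picked index 1: u0 ∈ [4/315, 67/315)
j=2 picked index 2: u0 ∈ [22/315, 71/315)
j=3 picked index 3: u0 ∈ [26/315, 89/315)
j=4 picked index 3: u0 ∈ [-19/315, 44/315)
j=5 picked index 6: u0 ∈ [3/35, 2/7)
j=6 picked index 6: u0 ∈ [-2/35, 1/7)
intersection: [3/35, 44/315)

3/35 44/315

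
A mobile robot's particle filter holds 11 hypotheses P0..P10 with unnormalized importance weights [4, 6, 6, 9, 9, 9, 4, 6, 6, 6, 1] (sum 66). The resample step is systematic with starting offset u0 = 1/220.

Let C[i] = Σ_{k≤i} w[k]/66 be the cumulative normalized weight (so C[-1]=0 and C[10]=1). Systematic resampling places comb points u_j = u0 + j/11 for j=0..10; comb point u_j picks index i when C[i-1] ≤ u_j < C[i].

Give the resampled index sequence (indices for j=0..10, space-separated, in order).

C = [2/33, 5/33, 8/33, 25/66, 17/33, 43/66, 47/66, 53/66, 59/66, 65/66, 1]
j=0: u_0=1/220 ∈ [0, 2/33) → index 0
j=1: u_1=21/220 ∈ [2/33, 5/33) → index 1
j=2: u_2=41/220 ∈ [5/33, 8/33) → index 2
j=3: u_3=61/220 ∈ [8/33, 25/66) → index 3
j=4: u_4=81/220 ∈ [8/33, 25/66) → index 3
j=5: u_5=101/220 ∈ [25/66, 17/33) → index 4
j=6: u_6=11/20 ∈ [17/33, 43/66) → index 5
j=7: u_7=141/220 ∈ [17/33, 43/66) → index 5
j=8: u_8=161/220 ∈ [47/66, 53/66) → index 7
j=9: u_9=181/220 ∈ [53/66, 59/66) → index 8
j=10: u_10=201/220 ∈ [59/66, 65/66) → index 9

0 1 2 3 3 4 5 5 7 8 9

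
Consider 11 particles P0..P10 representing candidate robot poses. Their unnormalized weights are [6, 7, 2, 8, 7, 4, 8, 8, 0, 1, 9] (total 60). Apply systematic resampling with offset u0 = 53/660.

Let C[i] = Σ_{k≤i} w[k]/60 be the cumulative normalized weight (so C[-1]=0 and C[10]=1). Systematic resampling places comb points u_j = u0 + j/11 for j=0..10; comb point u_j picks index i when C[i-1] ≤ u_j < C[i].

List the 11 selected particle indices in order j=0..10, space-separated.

0 1 3 3 4 5 6 7 7 10 10

C = [1/10, 13/60, 1/4, 23/60, 1/2, 17/30, 7/10, 5/6, 5/6, 17/20, 1]
j=0: u_0=53/660 ∈ [0, 1/10) → index 0
j=1: u_1=113/660 ∈ [1/10, 13/60) → index 1
j=2: u_2=173/660 ∈ [1/4, 23/60) → index 3
j=3: u_3=233/660 ∈ [1/4, 23/60) → index 3
j=4: u_4=293/660 ∈ [23/60, 1/2) → index 4
j=5: u_5=353/660 ∈ [1/2, 17/30) → index 5
j=6: u_6=413/660 ∈ [17/30, 7/10) → index 6
j=7: u_7=43/60 ∈ [7/10, 5/6) → index 7
j=8: u_8=533/660 ∈ [7/10, 5/6) → index 7
j=9: u_9=593/660 ∈ [17/20, 1) → index 10
j=10: u_10=653/660 ∈ [17/20, 1) → index 10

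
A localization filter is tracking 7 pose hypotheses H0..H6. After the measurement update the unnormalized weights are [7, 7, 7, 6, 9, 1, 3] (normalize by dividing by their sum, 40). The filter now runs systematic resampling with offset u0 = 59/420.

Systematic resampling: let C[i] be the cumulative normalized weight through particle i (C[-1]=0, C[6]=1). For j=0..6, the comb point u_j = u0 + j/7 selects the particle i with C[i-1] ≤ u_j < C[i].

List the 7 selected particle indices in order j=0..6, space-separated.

C = [7/40, 7/20, 21/40, 27/40, 9/10, 37/40, 1]
j=0: u_0=59/420 ∈ [0, 7/40) → index 0
j=1: u_1=17/60 ∈ [7/40, 7/20) → index 1
j=2: u_2=179/420 ∈ [7/20, 21/40) → index 2
j=3: u_3=239/420 ∈ [21/40, 27/40) → index 3
j=4: u_4=299/420 ∈ [27/40, 9/10) → index 4
j=5: u_5=359/420 ∈ [27/40, 9/10) → index 4
j=6: u_6=419/420 ∈ [37/40, 1) → index 6

0 1 2 3 4 4 6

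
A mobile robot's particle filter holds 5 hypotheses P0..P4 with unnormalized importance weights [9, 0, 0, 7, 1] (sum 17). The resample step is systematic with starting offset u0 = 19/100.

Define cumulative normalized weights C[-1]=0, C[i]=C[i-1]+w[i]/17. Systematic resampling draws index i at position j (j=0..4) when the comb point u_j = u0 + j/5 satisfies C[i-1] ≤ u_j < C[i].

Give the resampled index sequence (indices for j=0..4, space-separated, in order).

0 0 3 3 4

C = [9/17, 9/17, 9/17, 16/17, 1]
j=0: u_0=19/100 ∈ [0, 9/17) → index 0
j=1: u_1=39/100 ∈ [0, 9/17) → index 0
j=2: u_2=59/100 ∈ [9/17, 16/17) → index 3
j=3: u_3=79/100 ∈ [9/17, 16/17) → index 3
j=4: u_4=99/100 ∈ [16/17, 1) → index 4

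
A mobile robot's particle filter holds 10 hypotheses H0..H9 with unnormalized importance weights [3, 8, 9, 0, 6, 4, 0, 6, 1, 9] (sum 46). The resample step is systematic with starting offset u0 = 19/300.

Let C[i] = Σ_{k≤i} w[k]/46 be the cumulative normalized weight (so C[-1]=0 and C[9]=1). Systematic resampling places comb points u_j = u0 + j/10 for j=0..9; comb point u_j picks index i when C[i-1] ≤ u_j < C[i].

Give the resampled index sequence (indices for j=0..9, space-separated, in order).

0 1 2 2 4 4 7 7 9 9

C = [3/46, 11/46, 10/23, 10/23, 13/23, 15/23, 15/23, 18/23, 37/46, 1]
j=0: u_0=19/300 ∈ [0, 3/46) → index 0
j=1: u_1=49/300 ∈ [3/46, 11/46) → index 1
j=2: u_2=79/300 ∈ [11/46, 10/23) → index 2
j=3: u_3=109/300 ∈ [11/46, 10/23) → index 2
j=4: u_4=139/300 ∈ [10/23, 13/23) → index 4
j=5: u_5=169/300 ∈ [10/23, 13/23) → index 4
j=6: u_6=199/300 ∈ [15/23, 18/23) → index 7
j=7: u_7=229/300 ∈ [15/23, 18/23) → index 7
j=8: u_8=259/300 ∈ [37/46, 1) → index 9
j=9: u_9=289/300 ∈ [37/46, 1) → index 9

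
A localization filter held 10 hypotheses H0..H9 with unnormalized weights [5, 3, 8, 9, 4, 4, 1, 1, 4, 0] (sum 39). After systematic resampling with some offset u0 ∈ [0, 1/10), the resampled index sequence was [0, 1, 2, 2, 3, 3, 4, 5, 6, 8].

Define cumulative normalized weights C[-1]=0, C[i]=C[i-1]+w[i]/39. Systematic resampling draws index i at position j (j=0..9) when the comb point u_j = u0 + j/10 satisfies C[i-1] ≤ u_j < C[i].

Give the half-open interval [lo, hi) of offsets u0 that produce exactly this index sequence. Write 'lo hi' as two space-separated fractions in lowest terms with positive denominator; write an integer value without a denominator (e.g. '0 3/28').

C = [5/39, 8/39, 16/39, 25/39, 29/39, 11/13, 34/39, 35/39, 1, 1]
j=0 picked index 0: u0 ∈ [0, 5/39)
j=1 picked index 1: u0 ∈ [11/390, 41/390)
j=2 picked index 2: u0 ∈ [1/195, 41/195)
j=3 picked index 2: u0 ∈ [-37/390, 43/390)
j=4 picked index 3: u0 ∈ [2/195, 47/195)
j=5 picked index 3: u0 ∈ [-7/78, 11/78)
j=6 picked index 4: u0 ∈ [8/195, 28/195)
j=7 picked index 5: u0 ∈ [17/390, 19/130)
j=8 picked index 6: u0 ∈ [3/65, 14/195)
j=9 picked index 8: u0 ∈ [-1/390, 1/10)
intersection: [3/65, 14/195)

3/65 14/195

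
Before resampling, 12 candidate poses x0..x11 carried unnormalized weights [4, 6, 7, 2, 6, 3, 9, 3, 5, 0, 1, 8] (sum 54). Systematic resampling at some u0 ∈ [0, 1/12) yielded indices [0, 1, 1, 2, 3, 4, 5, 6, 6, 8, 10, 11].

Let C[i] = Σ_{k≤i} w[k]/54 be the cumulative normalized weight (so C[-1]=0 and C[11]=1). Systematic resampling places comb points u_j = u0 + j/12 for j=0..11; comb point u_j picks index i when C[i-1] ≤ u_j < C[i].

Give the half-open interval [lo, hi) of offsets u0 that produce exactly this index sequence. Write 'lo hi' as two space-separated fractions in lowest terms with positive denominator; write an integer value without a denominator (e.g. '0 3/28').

0 1/54

C = [2/27, 5/27, 17/54, 19/54, 25/54, 14/27, 37/54, 20/27, 5/6, 5/6, 23/27, 1]
j=0 picked index 0: u0 ∈ [0, 2/27)
j=1 picked index 1: u0 ∈ [-1/108, 11/108)
j=2 picked index 1: u0 ∈ [-5/54, 1/54)
j=3 picked index 2: u0 ∈ [-7/108, 7/108)
j=4 picked index 3: u0 ∈ [-1/54, 1/54)
j=5 picked index 4: u0 ∈ [-7/108, 5/108)
j=6 picked index 5: u0 ∈ [-1/27, 1/54)
j=7 picked index 6: u0 ∈ [-7/108, 11/108)
j=8 picked index 6: u0 ∈ [-4/27, 1/54)
j=9 picked index 8: u0 ∈ [-1/108, 1/12)
j=10 picked index 10: u0 ∈ [0, 1/54)
j=11 picked index 11: u0 ∈ [-7/108, 1/12)
intersection: [0, 1/54)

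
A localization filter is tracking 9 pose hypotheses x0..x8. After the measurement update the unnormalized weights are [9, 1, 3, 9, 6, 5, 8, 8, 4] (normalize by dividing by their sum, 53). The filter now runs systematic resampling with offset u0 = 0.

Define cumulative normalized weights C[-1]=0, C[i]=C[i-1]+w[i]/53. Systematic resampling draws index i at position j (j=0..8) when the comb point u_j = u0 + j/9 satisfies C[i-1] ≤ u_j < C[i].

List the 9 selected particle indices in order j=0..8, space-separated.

C = [9/53, 10/53, 13/53, 22/53, 28/53, 33/53, 41/53, 49/53, 1]
j=0: u_0=0 ∈ [0, 9/53) → index 0
j=1: u_1=1/9 ∈ [0, 9/53) → index 0
j=2: u_2=2/9 ∈ [10/53, 13/53) → index 2
j=3: u_3=1/3 ∈ [13/53, 22/53) → index 3
j=4: u_4=4/9 ∈ [22/53, 28/53) → index 4
j=5: u_5=5/9 ∈ [28/53, 33/53) → index 5
j=6: u_6=2/3 ∈ [33/53, 41/53) → index 6
j=7: u_7=7/9 ∈ [41/53, 49/53) → index 7
j=8: u_8=8/9 ∈ [41/53, 49/53) → index 7

0 0 2 3 4 5 6 7 7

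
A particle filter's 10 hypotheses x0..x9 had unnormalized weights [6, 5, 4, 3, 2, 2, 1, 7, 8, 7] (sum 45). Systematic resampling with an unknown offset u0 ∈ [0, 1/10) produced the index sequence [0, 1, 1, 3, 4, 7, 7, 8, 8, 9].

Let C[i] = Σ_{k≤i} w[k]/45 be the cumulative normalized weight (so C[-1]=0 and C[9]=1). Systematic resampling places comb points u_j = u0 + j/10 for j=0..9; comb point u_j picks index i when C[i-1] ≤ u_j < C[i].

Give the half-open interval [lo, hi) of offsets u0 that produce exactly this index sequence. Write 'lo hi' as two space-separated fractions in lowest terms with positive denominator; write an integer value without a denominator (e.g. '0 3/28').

1/30 2/45

C = [2/15, 11/45, 1/3, 2/5, 4/9, 22/45, 23/45, 2/3, 38/45, 1]
j=0 picked index 0: u0 ∈ [0, 2/15)
j=1 picked index 1: u0 ∈ [1/30, 13/90)
j=2 picked index 1: u0 ∈ [-1/15, 2/45)
j=3 picked index 3: u0 ∈ [1/30, 1/10)
j=4 picked index 4: u0 ∈ [0, 2/45)
j=5 picked index 7: u0 ∈ [1/90, 1/6)
j=6 picked index 7: u0 ∈ [-4/45, 1/15)
j=7 picked index 8: u0 ∈ [-1/30, 13/90)
j=8 picked index 8: u0 ∈ [-2/15, 2/45)
j=9 picked index 9: u0 ∈ [-1/18, 1/10)
intersection: [1/30, 2/45)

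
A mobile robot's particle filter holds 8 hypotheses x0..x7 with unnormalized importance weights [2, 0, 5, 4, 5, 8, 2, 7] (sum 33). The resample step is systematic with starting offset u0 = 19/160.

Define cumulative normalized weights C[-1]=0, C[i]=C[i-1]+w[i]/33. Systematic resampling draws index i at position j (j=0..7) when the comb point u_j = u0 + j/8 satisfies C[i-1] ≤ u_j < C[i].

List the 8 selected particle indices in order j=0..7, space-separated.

2 3 4 5 5 6 7 7

C = [2/33, 2/33, 7/33, 1/3, 16/33, 8/11, 26/33, 1]
j=0: u_0=19/160 ∈ [2/33, 7/33) → index 2
j=1: u_1=39/160 ∈ [7/33, 1/3) → index 3
j=2: u_2=59/160 ∈ [1/3, 16/33) → index 4
j=3: u_3=79/160 ∈ [16/33, 8/11) → index 5
j=4: u_4=99/160 ∈ [16/33, 8/11) → index 5
j=5: u_5=119/160 ∈ [8/11, 26/33) → index 6
j=6: u_6=139/160 ∈ [26/33, 1) → index 7
j=7: u_7=159/160 ∈ [26/33, 1) → index 7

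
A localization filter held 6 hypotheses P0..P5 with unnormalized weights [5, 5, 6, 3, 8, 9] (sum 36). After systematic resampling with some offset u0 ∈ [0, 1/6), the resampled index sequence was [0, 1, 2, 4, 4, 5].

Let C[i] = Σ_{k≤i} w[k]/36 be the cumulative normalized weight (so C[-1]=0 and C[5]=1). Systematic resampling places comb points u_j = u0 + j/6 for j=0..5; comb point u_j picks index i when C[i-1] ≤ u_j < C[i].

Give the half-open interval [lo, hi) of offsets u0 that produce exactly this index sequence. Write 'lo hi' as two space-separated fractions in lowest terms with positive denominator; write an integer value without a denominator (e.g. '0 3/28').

1/36 1/12

C = [5/36, 5/18, 4/9, 19/36, 3/4, 1]
j=0 picked index 0: u0 ∈ [0, 5/36)
j=1 picked index 1: u0 ∈ [-1/36, 1/9)
j=2 picked index 2: u0 ∈ [-1/18, 1/9)
j=3 picked index 4: u0 ∈ [1/36, 1/4)
j=4 picked index 4: u0 ∈ [-5/36, 1/12)
j=5 picked index 5: u0 ∈ [-1/12, 1/6)
intersection: [1/36, 1/12)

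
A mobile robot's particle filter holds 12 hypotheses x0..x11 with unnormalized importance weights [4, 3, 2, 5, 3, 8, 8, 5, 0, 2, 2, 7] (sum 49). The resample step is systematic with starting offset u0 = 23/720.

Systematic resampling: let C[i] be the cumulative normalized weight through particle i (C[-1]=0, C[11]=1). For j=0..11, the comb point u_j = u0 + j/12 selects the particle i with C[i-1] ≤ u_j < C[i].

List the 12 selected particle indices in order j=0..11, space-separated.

0 1 3 3 5 5 6 6 7 9 11 11

C = [4/49, 1/7, 9/49, 2/7, 17/49, 25/49, 33/49, 38/49, 38/49, 40/49, 6/7, 1]
j=0: u_0=23/720 ∈ [0, 4/49) → index 0
j=1: u_1=83/720 ∈ [4/49, 1/7) → index 1
j=2: u_2=143/720 ∈ [9/49, 2/7) → index 3
j=3: u_3=203/720 ∈ [9/49, 2/7) → index 3
j=4: u_4=263/720 ∈ [17/49, 25/49) → index 5
j=5: u_5=323/720 ∈ [17/49, 25/49) → index 5
j=6: u_6=383/720 ∈ [25/49, 33/49) → index 6
j=7: u_7=443/720 ∈ [25/49, 33/49) → index 6
j=8: u_8=503/720 ∈ [33/49, 38/49) → index 7
j=9: u_9=563/720 ∈ [38/49, 40/49) → index 9
j=10: u_10=623/720 ∈ [6/7, 1) → index 11
j=11: u_11=683/720 ∈ [6/7, 1) → index 11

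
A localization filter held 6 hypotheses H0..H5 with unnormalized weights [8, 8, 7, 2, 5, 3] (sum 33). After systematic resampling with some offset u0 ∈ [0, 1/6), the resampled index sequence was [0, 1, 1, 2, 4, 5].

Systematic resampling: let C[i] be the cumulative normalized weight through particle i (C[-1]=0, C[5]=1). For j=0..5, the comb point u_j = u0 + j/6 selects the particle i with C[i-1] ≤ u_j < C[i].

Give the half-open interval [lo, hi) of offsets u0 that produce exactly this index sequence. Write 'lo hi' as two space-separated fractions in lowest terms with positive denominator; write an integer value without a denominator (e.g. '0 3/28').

C = [8/33, 16/33, 23/33, 25/33, 10/11, 1]
j=0 picked index 0: u0 ∈ [0, 8/33)
j=1 picked index 1: u0 ∈ [5/66, 7/22)
j=2 picked index 1: u0 ∈ [-1/11, 5/33)
j=3 picked index 2: u0 ∈ [-1/66, 13/66)
j=4 picked index 4: u0 ∈ [1/11, 8/33)
j=5 picked index 5: u0 ∈ [5/66, 1/6)
intersection: [1/11, 5/33)

1/11 5/33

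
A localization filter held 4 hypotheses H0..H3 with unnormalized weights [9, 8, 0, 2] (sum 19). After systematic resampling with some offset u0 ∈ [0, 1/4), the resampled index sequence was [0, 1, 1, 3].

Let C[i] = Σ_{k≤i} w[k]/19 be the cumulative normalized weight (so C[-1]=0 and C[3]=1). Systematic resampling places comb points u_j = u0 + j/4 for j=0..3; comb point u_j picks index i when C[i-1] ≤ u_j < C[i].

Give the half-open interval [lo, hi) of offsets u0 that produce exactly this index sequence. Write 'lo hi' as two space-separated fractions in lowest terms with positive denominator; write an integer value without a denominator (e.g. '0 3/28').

17/76 1/4

C = [9/19, 17/19, 17/19, 1]
j=0 picked index 0: u0 ∈ [0, 9/19)
j=1 picked index 1: u0 ∈ [17/76, 49/76)
j=2 picked index 1: u0 ∈ [-1/38, 15/38)
j=3 picked index 3: u0 ∈ [11/76, 1/4)
intersection: [17/76, 1/4)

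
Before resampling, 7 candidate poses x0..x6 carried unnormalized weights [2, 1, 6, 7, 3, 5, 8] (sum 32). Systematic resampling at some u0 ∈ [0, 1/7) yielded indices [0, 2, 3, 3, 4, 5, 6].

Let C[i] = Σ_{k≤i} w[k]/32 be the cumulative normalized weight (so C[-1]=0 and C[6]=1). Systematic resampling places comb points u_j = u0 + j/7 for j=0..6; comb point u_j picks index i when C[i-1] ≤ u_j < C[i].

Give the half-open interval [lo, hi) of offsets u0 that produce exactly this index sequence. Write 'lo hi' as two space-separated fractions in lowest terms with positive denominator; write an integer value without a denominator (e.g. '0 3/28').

C = [1/16, 3/32, 9/32, 1/2, 19/32, 3/4, 1]
j=0 picked index 0: u0 ∈ [0, 1/16)
j=1 picked index 2: u0 ∈ [-11/224, 31/224)
j=2 picked index 3: u0 ∈ [-1/224, 3/14)
j=3 picked index 3: u0 ∈ [-33/224, 1/14)
j=4 picked index 4: u0 ∈ [-1/14, 5/224)
j=5 picked index 5: u0 ∈ [-27/224, 1/28)
j=6 picked index 6: u0 ∈ [-3/28, 1/7)
intersection: [0, 5/224)

0 5/224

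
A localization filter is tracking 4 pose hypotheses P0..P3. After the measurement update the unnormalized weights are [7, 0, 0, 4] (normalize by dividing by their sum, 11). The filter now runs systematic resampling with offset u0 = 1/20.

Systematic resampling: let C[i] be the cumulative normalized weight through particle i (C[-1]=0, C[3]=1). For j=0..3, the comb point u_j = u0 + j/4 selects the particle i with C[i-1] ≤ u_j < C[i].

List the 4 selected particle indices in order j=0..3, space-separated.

0 0 0 3

C = [7/11, 7/11, 7/11, 1]
j=0: u_0=1/20 ∈ [0, 7/11) → index 0
j=1: u_1=3/10 ∈ [0, 7/11) → index 0
j=2: u_2=11/20 ∈ [0, 7/11) → index 0
j=3: u_3=4/5 ∈ [7/11, 1) → index 3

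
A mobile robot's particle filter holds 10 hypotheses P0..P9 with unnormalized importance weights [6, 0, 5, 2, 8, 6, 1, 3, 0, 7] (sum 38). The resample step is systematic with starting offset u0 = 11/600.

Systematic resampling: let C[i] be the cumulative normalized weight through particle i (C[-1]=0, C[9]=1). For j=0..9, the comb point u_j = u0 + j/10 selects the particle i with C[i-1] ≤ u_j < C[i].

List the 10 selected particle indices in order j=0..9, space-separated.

C = [3/19, 3/19, 11/38, 13/38, 21/38, 27/38, 14/19, 31/38, 31/38, 1]
j=0: u_0=11/600 ∈ [0, 3/19) → index 0
j=1: u_1=71/600 ∈ [0, 3/19) → index 0
j=2: u_2=131/600 ∈ [3/19, 11/38) → index 2
j=3: u_3=191/600 ∈ [11/38, 13/38) → index 3
j=4: u_4=251/600 ∈ [13/38, 21/38) → index 4
j=5: u_5=311/600 ∈ [13/38, 21/38) → index 4
j=6: u_6=371/600 ∈ [21/38, 27/38) → index 5
j=7: u_7=431/600 ∈ [27/38, 14/19) → index 6
j=8: u_8=491/600 ∈ [31/38, 1) → index 9
j=9: u_9=551/600 ∈ [31/38, 1) → index 9

0 0 2 3 4 4 5 6 9 9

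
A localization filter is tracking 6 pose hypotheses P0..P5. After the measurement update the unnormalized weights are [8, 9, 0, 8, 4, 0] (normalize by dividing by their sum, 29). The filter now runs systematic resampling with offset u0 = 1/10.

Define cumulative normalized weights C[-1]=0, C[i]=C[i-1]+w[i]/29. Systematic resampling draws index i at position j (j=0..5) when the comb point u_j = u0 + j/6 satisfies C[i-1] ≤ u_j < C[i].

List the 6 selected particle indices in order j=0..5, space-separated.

C = [8/29, 17/29, 17/29, 25/29, 1, 1]
j=0: u_0=1/10 ∈ [0, 8/29) → index 0
j=1: u_1=4/15 ∈ [0, 8/29) → index 0
j=2: u_2=13/30 ∈ [8/29, 17/29) → index 1
j=3: u_3=3/5 ∈ [17/29, 25/29) → index 3
j=4: u_4=23/30 ∈ [17/29, 25/29) → index 3
j=5: u_5=14/15 ∈ [25/29, 1) → index 4

0 0 1 3 3 4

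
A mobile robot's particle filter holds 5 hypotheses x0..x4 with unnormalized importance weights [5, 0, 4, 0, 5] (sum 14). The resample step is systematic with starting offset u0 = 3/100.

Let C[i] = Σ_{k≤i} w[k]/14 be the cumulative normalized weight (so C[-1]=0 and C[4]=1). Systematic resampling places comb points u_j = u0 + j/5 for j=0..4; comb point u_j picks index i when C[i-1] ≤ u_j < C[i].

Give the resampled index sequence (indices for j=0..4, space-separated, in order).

C = [5/14, 5/14, 9/14, 9/14, 1]
j=0: u_0=3/100 ∈ [0, 5/14) → index 0
j=1: u_1=23/100 ∈ [0, 5/14) → index 0
j=2: u_2=43/100 ∈ [5/14, 9/14) → index 2
j=3: u_3=63/100 ∈ [5/14, 9/14) → index 2
j=4: u_4=83/100 ∈ [9/14, 1) → index 4

0 0 2 2 4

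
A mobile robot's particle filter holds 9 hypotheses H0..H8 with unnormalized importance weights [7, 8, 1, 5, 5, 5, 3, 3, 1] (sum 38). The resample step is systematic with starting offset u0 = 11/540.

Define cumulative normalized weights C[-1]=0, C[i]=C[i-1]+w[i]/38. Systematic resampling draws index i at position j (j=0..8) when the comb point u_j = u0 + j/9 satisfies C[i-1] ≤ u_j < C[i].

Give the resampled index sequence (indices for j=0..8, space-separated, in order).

C = [7/38, 15/38, 8/19, 21/38, 13/19, 31/38, 17/19, 37/38, 1]
j=0: u_0=11/540 ∈ [0, 7/38) → index 0
j=1: u_1=71/540 ∈ [0, 7/38) → index 0
j=2: u_2=131/540 ∈ [7/38, 15/38) → index 1
j=3: u_3=191/540 ∈ [7/38, 15/38) → index 1
j=4: u_4=251/540 ∈ [8/19, 21/38) → index 3
j=5: u_5=311/540 ∈ [21/38, 13/19) → index 4
j=6: u_6=371/540 ∈ [13/19, 31/38) → index 5
j=7: u_7=431/540 ∈ [13/19, 31/38) → index 5
j=8: u_8=491/540 ∈ [17/19, 37/38) → index 7

0 0 1 1 3 4 5 5 7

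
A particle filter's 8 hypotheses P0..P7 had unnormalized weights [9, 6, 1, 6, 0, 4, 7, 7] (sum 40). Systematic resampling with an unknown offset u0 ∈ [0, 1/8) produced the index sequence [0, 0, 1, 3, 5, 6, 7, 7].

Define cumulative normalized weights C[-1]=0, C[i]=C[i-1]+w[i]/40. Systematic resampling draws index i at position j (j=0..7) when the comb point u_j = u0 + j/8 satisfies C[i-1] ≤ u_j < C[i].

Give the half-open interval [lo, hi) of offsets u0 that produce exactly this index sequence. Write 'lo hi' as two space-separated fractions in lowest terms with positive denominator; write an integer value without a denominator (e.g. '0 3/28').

C = [9/40, 3/8, 2/5, 11/20, 11/20, 13/20, 33/40, 1]
j=0 picked index 0: u0 ∈ [0, 9/40)
j=1 picked index 0: u0 ∈ [-1/8, 1/10)
j=2 picked index 1: u0 ∈ [-1/40, 1/8)
j=3 picked index 3: u0 ∈ [1/40, 7/40)
j=4 picked index 5: u0 ∈ [1/20, 3/20)
j=5 picked index 6: u0 ∈ [1/40, 1/5)
j=6 picked index 7: u0 ∈ [3/40, 1/4)
j=7 picked index 7: u0 ∈ [-1/20, 1/8)
intersection: [3/40, 1/10)

3/40 1/10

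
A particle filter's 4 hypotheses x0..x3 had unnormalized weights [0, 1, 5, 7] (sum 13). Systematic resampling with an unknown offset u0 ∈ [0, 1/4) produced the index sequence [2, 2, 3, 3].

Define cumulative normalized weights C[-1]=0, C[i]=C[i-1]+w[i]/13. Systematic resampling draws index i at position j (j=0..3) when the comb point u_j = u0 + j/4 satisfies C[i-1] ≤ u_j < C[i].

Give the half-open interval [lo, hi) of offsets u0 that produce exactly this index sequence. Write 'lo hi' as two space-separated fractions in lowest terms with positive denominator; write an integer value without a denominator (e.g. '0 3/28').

C = [0, 1/13, 6/13, 1]
j=0 picked index 2: u0 ∈ [1/13, 6/13)
j=1 picked index 2: u0 ∈ [-9/52, 11/52)
j=2 picked index 3: u0 ∈ [-1/26, 1/2)
j=3 picked index 3: u0 ∈ [-15/52, 1/4)
intersection: [1/13, 11/52)

1/13 11/52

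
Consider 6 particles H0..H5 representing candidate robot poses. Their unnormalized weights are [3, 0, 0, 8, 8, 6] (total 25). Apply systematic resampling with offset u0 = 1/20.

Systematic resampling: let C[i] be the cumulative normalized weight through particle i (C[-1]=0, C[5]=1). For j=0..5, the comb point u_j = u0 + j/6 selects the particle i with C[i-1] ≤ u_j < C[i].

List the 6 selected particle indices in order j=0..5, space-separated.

0 3 3 4 4 5

C = [3/25, 3/25, 3/25, 11/25, 19/25, 1]
j=0: u_0=1/20 ∈ [0, 3/25) → index 0
j=1: u_1=13/60 ∈ [3/25, 11/25) → index 3
j=2: u_2=23/60 ∈ [3/25, 11/25) → index 3
j=3: u_3=11/20 ∈ [11/25, 19/25) → index 4
j=4: u_4=43/60 ∈ [11/25, 19/25) → index 4
j=5: u_5=53/60 ∈ [19/25, 1) → index 5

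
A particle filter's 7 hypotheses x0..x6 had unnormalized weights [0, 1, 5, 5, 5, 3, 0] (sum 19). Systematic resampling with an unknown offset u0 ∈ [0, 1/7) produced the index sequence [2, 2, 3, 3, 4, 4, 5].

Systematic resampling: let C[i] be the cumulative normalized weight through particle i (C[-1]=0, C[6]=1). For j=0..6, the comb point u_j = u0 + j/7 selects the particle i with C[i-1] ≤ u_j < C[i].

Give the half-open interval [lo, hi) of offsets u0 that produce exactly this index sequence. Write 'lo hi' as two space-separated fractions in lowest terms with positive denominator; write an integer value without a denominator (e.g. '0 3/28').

1/19 17/133

C = [0, 1/19, 6/19, 11/19, 16/19, 1, 1]
j=0 picked index 2: u0 ∈ [1/19, 6/19)
j=1 picked index 2: u0 ∈ [-12/133, 23/133)
j=2 picked index 3: u0 ∈ [4/133, 39/133)
j=3 picked index 3: u0 ∈ [-15/133, 20/133)
j=4 picked index 4: u0 ∈ [1/133, 36/133)
j=5 picked index 4: u0 ∈ [-18/133, 17/133)
j=6 picked index 5: u0 ∈ [-2/133, 1/7)
intersection: [1/19, 17/133)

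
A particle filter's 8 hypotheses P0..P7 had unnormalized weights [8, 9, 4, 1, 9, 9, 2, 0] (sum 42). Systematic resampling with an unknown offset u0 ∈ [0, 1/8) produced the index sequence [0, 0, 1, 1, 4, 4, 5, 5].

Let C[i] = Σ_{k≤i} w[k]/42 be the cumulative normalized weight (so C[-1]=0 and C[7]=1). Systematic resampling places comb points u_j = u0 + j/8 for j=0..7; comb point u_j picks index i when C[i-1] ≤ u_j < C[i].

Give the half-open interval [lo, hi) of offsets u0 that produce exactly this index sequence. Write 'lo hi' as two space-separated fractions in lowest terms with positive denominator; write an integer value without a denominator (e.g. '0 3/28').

1/42 5/168

C = [4/21, 17/42, 1/2, 11/21, 31/42, 20/21, 1, 1]
j=0 picked index 0: u0 ∈ [0, 4/21)
j=1 picked index 0: u0 ∈ [-1/8, 11/168)
j=2 picked index 1: u0 ∈ [-5/84, 13/84)
j=3 picked index 1: u0 ∈ [-31/168, 5/168)
j=4 picked index 4: u0 ∈ [1/42, 5/21)
j=5 picked index 4: u0 ∈ [-17/168, 19/168)
j=6 picked index 5: u0 ∈ [-1/84, 17/84)
j=7 picked index 5: u0 ∈ [-23/168, 13/168)
intersection: [1/42, 5/168)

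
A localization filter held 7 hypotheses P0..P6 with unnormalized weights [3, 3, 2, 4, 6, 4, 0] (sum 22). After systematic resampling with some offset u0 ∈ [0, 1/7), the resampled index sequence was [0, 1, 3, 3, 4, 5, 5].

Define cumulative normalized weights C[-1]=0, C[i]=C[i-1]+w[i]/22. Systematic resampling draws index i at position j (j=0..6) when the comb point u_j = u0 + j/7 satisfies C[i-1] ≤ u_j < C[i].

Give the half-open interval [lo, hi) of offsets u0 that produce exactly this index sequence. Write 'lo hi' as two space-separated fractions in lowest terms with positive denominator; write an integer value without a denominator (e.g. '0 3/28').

8/77 9/77

C = [3/22, 3/11, 4/11, 6/11, 9/11, 1, 1]
j=0 picked index 0: u0 ∈ [0, 3/22)
j=1 picked index 1: u0 ∈ [-1/154, 10/77)
j=2 picked index 3: u0 ∈ [6/77, 20/77)
j=3 picked index 3: u0 ∈ [-5/77, 9/77)
j=4 picked index 4: u0 ∈ [-2/77, 19/77)
j=5 picked index 5: u0 ∈ [8/77, 2/7)
j=6 picked index 5: u0 ∈ [-3/77, 1/7)
intersection: [8/77, 9/77)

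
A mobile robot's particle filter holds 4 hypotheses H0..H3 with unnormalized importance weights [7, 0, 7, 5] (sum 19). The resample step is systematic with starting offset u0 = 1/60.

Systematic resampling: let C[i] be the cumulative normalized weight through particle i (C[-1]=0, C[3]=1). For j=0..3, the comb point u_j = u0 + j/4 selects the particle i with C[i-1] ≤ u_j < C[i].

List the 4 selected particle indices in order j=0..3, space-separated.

C = [7/19, 7/19, 14/19, 1]
j=0: u_0=1/60 ∈ [0, 7/19) → index 0
j=1: u_1=4/15 ∈ [0, 7/19) → index 0
j=2: u_2=31/60 ∈ [7/19, 14/19) → index 2
j=3: u_3=23/30 ∈ [14/19, 1) → index 3

0 0 2 3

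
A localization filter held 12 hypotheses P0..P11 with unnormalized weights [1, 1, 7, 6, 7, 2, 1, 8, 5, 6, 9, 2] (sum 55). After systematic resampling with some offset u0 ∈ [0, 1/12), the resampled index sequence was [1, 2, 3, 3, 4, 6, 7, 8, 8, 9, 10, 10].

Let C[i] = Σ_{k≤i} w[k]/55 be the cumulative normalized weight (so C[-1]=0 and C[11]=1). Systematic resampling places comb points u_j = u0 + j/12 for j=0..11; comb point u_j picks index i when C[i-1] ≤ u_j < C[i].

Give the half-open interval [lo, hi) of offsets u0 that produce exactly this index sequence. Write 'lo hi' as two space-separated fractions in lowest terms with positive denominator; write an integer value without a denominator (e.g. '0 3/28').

C = [1/55, 2/55, 9/55, 3/11, 2/5, 24/55, 5/11, 3/5, 38/55, 4/5, 53/55, 1]
j=0 picked index 1: u0 ∈ [1/55, 2/55)
j=1 picked index 2: u0 ∈ [-31/660, 53/660)
j=2 picked index 3: u0 ∈ [-1/330, 7/66)
j=3 picked index 3: u0 ∈ [-19/220, 1/44)
j=4 picked index 4: u0 ∈ [-2/33, 1/15)
j=5 picked index 6: u0 ∈ [13/660, 5/132)
j=6 picked index 7: u0 ∈ [-1/22, 1/10)
j=7 picked index 8: u0 ∈ [1/60, 71/660)
j=8 picked index 8: u0 ∈ [-1/15, 4/165)
j=9 picked index 9: u0 ∈ [-13/220, 1/20)
j=10 picked index 10: u0 ∈ [-1/30, 43/330)
j=11 picked index 10: u0 ∈ [-7/60, 31/660)
intersection: [13/660, 1/44)

13/660 1/44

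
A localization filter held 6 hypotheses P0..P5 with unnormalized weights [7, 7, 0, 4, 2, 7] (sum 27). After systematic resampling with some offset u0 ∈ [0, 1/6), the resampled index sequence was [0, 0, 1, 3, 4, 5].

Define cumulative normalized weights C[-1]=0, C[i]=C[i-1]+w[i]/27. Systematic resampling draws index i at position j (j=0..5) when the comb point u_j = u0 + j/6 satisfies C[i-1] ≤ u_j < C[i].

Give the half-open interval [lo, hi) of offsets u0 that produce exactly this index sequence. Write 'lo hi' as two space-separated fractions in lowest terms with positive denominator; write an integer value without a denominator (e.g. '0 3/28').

1/54 2/27

C = [7/27, 14/27, 14/27, 2/3, 20/27, 1]
j=0 picked index 0: u0 ∈ [0, 7/27)
j=1 picked index 0: u0 ∈ [-1/6, 5/54)
j=2 picked index 1: u0 ∈ [-2/27, 5/27)
j=3 picked index 3: u0 ∈ [1/54, 1/6)
j=4 picked index 4: u0 ∈ [0, 2/27)
j=5 picked index 5: u0 ∈ [-5/54, 1/6)
intersection: [1/54, 2/27)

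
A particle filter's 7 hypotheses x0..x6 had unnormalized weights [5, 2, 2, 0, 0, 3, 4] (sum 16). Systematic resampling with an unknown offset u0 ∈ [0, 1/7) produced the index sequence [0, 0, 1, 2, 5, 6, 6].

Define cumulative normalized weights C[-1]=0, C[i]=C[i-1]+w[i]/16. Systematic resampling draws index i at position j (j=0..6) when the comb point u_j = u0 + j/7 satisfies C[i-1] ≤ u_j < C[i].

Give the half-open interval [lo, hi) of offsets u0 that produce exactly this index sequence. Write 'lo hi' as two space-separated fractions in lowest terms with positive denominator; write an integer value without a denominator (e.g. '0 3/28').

C = [5/16, 7/16, 9/16, 9/16, 9/16, 3/4, 1]
j=0 picked index 0: u0 ∈ [0, 5/16)
j=1 picked index 0: u0 ∈ [-1/7, 19/112)
j=2 picked index 1: u0 ∈ [3/112, 17/112)
j=3 picked index 2: u0 ∈ [1/112, 15/112)
j=4 picked index 5: u0 ∈ [-1/112, 5/28)
j=5 picked index 6: u0 ∈ [1/28, 2/7)
j=6 picked index 6: u0 ∈ [-3/28, 1/7)
intersection: [1/28, 15/112)

1/28 15/112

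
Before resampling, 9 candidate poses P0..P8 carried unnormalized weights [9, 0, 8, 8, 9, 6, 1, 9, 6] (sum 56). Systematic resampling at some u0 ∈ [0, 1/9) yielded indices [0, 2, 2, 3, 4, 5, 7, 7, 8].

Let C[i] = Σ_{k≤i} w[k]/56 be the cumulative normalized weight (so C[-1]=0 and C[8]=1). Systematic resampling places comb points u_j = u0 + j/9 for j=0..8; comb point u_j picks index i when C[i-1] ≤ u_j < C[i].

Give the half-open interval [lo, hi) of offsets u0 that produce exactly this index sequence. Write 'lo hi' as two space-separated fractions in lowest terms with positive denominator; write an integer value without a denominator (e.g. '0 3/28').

11/168 41/504

C = [9/56, 9/56, 17/56, 25/56, 17/28, 5/7, 41/56, 25/28, 1]
j=0 picked index 0: u0 ∈ [0, 9/56)
j=1 picked index 2: u0 ∈ [25/504, 97/504)
j=2 picked index 2: u0 ∈ [-31/504, 41/504)
j=3 picked index 3: u0 ∈ [-5/168, 19/168)
j=4 picked index 4: u0 ∈ [1/504, 41/252)
j=5 picked index 5: u0 ∈ [13/252, 10/63)
j=6 picked index 7: u0 ∈ [11/168, 19/84)
j=7 picked index 7: u0 ∈ [-23/504, 29/252)
j=8 picked index 8: u0 ∈ [1/252, 1/9)
intersection: [11/168, 41/504)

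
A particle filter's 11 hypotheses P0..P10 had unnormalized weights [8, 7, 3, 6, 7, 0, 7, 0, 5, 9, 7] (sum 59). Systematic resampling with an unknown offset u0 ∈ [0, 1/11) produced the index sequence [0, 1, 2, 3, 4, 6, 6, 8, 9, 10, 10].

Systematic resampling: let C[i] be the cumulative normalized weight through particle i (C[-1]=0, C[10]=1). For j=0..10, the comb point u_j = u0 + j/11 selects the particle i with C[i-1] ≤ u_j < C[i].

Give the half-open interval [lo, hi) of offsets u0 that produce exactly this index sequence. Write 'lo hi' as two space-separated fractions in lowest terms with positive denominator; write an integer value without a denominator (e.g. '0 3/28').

47/649 1/11

C = [8/59, 15/59, 18/59, 24/59, 31/59, 31/59, 38/59, 38/59, 43/59, 52/59, 1]
j=0 picked index 0: u0 ∈ [0, 8/59)
j=1 picked index 1: u0 ∈ [29/649, 106/649)
j=2 picked index 2: u0 ∈ [47/649, 80/649)
j=3 picked index 3: u0 ∈ [21/649, 87/649)
j=4 picked index 4: u0 ∈ [28/649, 105/649)
j=5 picked index 6: u0 ∈ [46/649, 123/649)
j=6 picked index 6: u0 ∈ [-13/649, 64/649)
j=7 picked index 8: u0 ∈ [5/649, 60/649)
j=8 picked index 9: u0 ∈ [1/649, 100/649)
j=9 picked index 10: u0 ∈ [41/649, 2/11)
j=10 picked index 10: u0 ∈ [-18/649, 1/11)
intersection: [47/649, 1/11)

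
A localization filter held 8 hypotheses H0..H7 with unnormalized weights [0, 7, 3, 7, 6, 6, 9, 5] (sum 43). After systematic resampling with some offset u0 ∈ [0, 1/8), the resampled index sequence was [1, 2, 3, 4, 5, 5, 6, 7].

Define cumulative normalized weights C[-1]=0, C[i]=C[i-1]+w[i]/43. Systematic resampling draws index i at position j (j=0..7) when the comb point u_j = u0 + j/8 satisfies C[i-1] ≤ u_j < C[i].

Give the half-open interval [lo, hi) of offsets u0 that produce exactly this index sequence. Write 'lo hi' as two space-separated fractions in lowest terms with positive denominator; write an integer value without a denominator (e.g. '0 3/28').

C = [0, 7/43, 10/43, 17/43, 23/43, 29/43, 38/43, 1]
j=0 picked index 1: u0 ∈ [0, 7/43)
j=1 picked index 2: u0 ∈ [13/344, 37/344)
j=2 picked index 3: u0 ∈ [-3/172, 25/172)
j=3 picked index 4: u0 ∈ [7/344, 55/344)
j=4 picked index 5: u0 ∈ [3/86, 15/86)
j=5 picked index 5: u0 ∈ [-31/344, 17/344)
j=6 picked index 6: u0 ∈ [-13/172, 23/172)
j=7 picked index 7: u0 ∈ [3/344, 1/8)
intersection: [13/344, 17/344)

13/344 17/344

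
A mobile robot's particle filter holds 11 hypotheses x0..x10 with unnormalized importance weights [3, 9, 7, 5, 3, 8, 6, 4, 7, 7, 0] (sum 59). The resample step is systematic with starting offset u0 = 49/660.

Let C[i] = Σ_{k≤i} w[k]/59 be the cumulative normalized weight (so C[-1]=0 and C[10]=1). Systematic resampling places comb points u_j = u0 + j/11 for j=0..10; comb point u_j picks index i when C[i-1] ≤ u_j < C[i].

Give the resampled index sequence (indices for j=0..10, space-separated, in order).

1 1 2 3 4 5 6 7 8 9 9

C = [3/59, 12/59, 19/59, 24/59, 27/59, 35/59, 41/59, 45/59, 52/59, 1, 1]
j=0: u_0=49/660 ∈ [3/59, 12/59) → index 1
j=1: u_1=109/660 ∈ [3/59, 12/59) → index 1
j=2: u_2=169/660 ∈ [12/59, 19/59) → index 2
j=3: u_3=229/660 ∈ [19/59, 24/59) → index 3
j=4: u_4=289/660 ∈ [24/59, 27/59) → index 4
j=5: u_5=349/660 ∈ [27/59, 35/59) → index 5
j=6: u_6=409/660 ∈ [35/59, 41/59) → index 6
j=7: u_7=469/660 ∈ [41/59, 45/59) → index 7
j=8: u_8=529/660 ∈ [45/59, 52/59) → index 8
j=9: u_9=589/660 ∈ [52/59, 1) → index 9
j=10: u_10=59/60 ∈ [52/59, 1) → index 9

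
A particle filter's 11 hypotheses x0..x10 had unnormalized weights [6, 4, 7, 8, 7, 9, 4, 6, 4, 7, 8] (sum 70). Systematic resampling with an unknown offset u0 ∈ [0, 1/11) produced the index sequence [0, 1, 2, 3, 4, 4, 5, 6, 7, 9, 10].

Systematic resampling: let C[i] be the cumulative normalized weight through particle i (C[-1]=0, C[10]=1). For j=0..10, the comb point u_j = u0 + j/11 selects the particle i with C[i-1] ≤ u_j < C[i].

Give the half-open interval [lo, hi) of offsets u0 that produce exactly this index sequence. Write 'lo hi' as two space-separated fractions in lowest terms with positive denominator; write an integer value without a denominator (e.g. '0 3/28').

0 1/770

C = [3/35, 1/7, 17/70, 5/14, 16/35, 41/70, 9/14, 51/70, 11/14, 31/35, 1]
j=0 picked index 0: u0 ∈ [0, 3/35)
j=1 picked index 1: u0 ∈ [-2/385, 4/77)
j=2 picked index 2: u0 ∈ [-3/77, 47/770)
j=3 picked index 3: u0 ∈ [-23/770, 13/154)
j=4 picked index 4: u0 ∈ [-1/154, 36/385)
j=5 picked index 4: u0 ∈ [-15/154, 1/385)
j=6 picked index 5: u0 ∈ [-34/385, 31/770)
j=7 picked index 6: u0 ∈ [-39/770, 1/154)
j=8 picked index 7: u0 ∈ [-13/154, 1/770)
j=9 picked index 9: u0 ∈ [-5/154, 26/385)
j=10 picked index 10: u0 ∈ [-9/385, 1/11)
intersection: [0, 1/770)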